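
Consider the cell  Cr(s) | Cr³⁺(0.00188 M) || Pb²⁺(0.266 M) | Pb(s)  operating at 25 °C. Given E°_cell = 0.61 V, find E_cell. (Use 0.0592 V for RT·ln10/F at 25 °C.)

Balancing electrons gives n = 6; the reaction quotient is Q = [Cr³⁺]^2/[Pb²⁺]^3 = 1.88 × 10^-4.
At 25 °C, E = E° − (0.0592/n) log Q = 0.61 − (0.0592/6)(-3.726) = 0.610 + 0.037 = 0.647 V.

0.647 V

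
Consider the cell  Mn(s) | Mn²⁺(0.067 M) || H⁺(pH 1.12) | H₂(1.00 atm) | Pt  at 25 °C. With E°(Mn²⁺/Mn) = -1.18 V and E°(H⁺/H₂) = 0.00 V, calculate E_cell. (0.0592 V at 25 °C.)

1.15 V

The hydrogen couple is the cathode, so E°_cell = 1.18 V; n = 2.
[H⁺] = 10^(−1.12) = 0.076 M, and Q = [Mn²⁺]·P(H₂) / [H⁺]^2 = 11.6.
E = E° − (0.0592/2) log Q = 1.18 − (0.0592/2)(1.066) = 1.148 V.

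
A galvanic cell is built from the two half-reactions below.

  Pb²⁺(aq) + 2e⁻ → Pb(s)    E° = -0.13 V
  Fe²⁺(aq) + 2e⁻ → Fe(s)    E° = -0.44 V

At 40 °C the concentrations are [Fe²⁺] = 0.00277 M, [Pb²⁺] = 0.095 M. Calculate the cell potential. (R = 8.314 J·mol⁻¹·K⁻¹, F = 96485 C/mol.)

The Pb²⁺/Pb couple has the higher reduction potential and acts as the cathode, so E°_cell = -0.13 − (-0.44) = 0.31 V.
Balancing electrons gives n = 2; the reaction quotient is Q = [Fe²⁺]/[Pb²⁺] = 0.0292.
E = E° − (RT/nF) ln Q = 0.31 − (8.314×313)/(2×96485) × (-3.535) = 0.310 + 0.048 = 0.358 V.

0.358 V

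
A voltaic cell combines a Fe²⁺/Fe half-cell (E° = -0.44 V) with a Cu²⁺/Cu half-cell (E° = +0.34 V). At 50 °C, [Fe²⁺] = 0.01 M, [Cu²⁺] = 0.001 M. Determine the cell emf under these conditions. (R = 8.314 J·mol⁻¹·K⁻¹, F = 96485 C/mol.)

0.748 V

The Cu²⁺/Cu couple has the higher reduction potential and acts as the cathode, so E°_cell = +0.34 − (-0.44) = 0.78 V.
Balancing electrons gives n = 2; the reaction quotient is Q = [Fe²⁺]/[Cu²⁺] = 10.0.
E = E° − (RT/nF) ln Q = 0.78 − (8.314×323)/(2×96485) × (2.303) = 0.780 − 0.032 = 0.748 V.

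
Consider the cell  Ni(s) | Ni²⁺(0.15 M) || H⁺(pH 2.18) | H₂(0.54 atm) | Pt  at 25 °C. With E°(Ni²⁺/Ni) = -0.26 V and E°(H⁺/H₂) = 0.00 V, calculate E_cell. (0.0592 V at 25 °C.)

0.16 V

The hydrogen couple is the cathode, so E°_cell = 0.26 V; n = 2.
[H⁺] = 10^(−2.18) = 0.0066 M, and Q = [Ni²⁺]·P(H₂) / [H⁺]^2 = 1860.
E = E° − (0.0592/2) log Q = 0.26 − (0.0592/2)(3.268) = 0.163 V.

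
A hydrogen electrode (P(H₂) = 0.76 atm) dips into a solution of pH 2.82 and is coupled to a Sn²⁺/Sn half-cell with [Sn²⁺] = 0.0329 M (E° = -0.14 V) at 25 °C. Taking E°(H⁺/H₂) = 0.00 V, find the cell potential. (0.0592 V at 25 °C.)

0.020 V

The hydrogen couple is the cathode, so E°_cell = 0.14 V; n = 2.
[H⁺] = 10^(−2.82) = 0.0015 M, and Q = [Sn²⁺]·P(H₂) / [H⁺]^2 = 1.09 × 10^4.
E = E° − (0.0592/2) log Q = 0.14 − (0.0592/2)(4.038) = 0.020 V.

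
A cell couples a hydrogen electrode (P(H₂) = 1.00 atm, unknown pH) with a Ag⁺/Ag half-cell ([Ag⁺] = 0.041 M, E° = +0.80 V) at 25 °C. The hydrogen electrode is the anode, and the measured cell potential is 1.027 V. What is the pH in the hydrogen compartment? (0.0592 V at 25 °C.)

E°_cell = 0.80 V and n = 2.
log Q = n(E° − E)/0.0592 = 2×(0.80 − 1.027)/0.0592 = -7.669.
With Q = [H⁺]^2 / ([Ag⁺]^2·P(H₂)), solving for [H⁺] gives log[H⁺] = -5.222, so pH = 5.22.

pH = 5.22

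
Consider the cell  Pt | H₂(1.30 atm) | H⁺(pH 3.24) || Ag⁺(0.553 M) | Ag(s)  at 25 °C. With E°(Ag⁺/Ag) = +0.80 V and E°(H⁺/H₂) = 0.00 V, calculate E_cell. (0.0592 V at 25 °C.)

0.98 V

The Ag⁺/Ag couple is the cathode, so E°_cell = 0.80 V; n = 2.
[H⁺] = 10^(−3.24) = 5.8 × 10^-4 M, and Q = [H⁺]^2 / ([Ag⁺]^2·P(H₂)) = 8.33 × 10^-7.
E = E° − (0.0592/2) log Q = 0.80 − (0.0592/2)(-6.079) = 0.980 V.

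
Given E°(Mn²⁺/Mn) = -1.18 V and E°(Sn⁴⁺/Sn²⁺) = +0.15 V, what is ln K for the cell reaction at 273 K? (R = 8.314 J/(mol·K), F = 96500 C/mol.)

E°_cell = +0.15 − (-1.18) = 1.33 V, with n = 2 electrons transferred.
At equilibrium E = 0, so the Nernst equation gives ln K = nFE°/RT = (2)(96500)(1.33)/((8.314)(273)) = 113.09.

ln K = 113.1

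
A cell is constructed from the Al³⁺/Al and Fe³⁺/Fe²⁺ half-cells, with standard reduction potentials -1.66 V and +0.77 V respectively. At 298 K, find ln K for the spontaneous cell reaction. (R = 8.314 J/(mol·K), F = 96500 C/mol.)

ln K = 283.9

E°_cell = +0.77 − (-1.66) = 2.43 V, with n = 3 electrons transferred.
At equilibrium E = 0, so the Nernst equation gives ln K = nFE°/RT = (3)(96500)(2.43)/((8.314)(298)) = 283.94.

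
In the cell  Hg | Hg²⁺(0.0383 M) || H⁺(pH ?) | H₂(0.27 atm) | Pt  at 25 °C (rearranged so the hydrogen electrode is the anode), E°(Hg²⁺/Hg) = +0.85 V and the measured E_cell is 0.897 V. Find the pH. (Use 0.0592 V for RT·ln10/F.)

pH = 1.79

E°_cell = 0.85 V and n = 2.
log Q = n(E° − E)/0.0592 = 2×(0.85 − 0.897)/0.0592 = -1.588.
With Q = [H⁺]^2 / ([Hg²⁺]·P(H₂)), solving for [H⁺] gives log[H⁺] = -1.787, so pH = 1.79.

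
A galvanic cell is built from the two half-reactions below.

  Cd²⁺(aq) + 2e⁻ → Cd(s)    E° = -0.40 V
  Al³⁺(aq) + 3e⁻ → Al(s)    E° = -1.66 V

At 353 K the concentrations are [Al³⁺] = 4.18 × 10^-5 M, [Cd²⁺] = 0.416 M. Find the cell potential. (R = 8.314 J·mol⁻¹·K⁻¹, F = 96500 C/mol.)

The Cd²⁺/Cd couple has the higher reduction potential and acts as the cathode, so E°_cell = -0.40 − (-1.66) = 1.26 V.
Balancing electrons gives n = 6; the reaction quotient is Q = [Al³⁺]^2/[Cd²⁺]^3 = 2.43 × 10^-8.
E = E° − (RT/nF) ln Q = 1.26 − (8.314×353)/(6×96500) × (-17.534) = 1.260 + 0.089 = 1.349 V.

1.35 V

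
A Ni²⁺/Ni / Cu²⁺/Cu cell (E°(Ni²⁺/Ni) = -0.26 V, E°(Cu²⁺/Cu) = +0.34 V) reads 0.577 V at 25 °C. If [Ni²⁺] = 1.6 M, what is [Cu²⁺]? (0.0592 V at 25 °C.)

0.27 M

From the Nernst equation, log Q = n(E° − E)/0.0592 = 2(0.60 − 0.577)/0.0592 = 0.777, so Q = 5.98.
With Q = [Ni²⁺]/[Cu²⁺] and the known concentrations, [Cu²⁺] in the denominator gives [Cu²⁺] = 0.27 M.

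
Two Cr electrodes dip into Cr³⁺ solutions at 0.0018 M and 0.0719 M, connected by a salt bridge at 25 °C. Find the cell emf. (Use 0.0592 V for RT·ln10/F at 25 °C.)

0.032 V

Both half-cells are Cr³⁺/Cr, so E°_cell = 0. The concentrated side is the cathode; the cell reaction moves Cr³⁺ from high to low concentration with n = 3.
Q = [Cr³⁺]_dilute/[Cr³⁺]_conc = 0.0018/0.0719 = 0.0250.
E = 0 − (0.0592/3) log Q = −(0.0592/3)(-1.601) = 0.0316 V.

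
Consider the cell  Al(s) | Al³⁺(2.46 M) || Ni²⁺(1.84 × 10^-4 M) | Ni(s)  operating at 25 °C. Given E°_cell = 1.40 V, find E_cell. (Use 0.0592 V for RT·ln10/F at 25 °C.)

Balancing electrons gives n = 6; the reaction quotient is Q = [Al³⁺]^2/[Ni²⁺]^3 = 9.71 × 10^11.
At 25 °C, E = E° − (0.0592/n) log Q = 1.40 − (0.0592/6)(11.987) = 1.400 − 0.118 = 1.282 V.

1.28 V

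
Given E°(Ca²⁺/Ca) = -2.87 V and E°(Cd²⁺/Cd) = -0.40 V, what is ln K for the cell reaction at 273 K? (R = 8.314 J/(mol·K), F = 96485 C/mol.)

E°_cell = -0.40 − (-2.87) = 2.47 V, with n = 2 electrons transferred.
At equilibrium E = 0, so the Nernst equation gives ln K = nFE°/RT = (2)(96485)(2.47)/((8.314)(273)) = 210.00.

ln K = 210.0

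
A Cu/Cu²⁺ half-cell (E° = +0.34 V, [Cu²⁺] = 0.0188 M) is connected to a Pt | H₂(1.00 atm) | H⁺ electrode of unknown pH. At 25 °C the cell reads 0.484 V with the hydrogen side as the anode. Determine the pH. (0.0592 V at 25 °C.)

pH = 3.30

E°_cell = 0.34 V and n = 2.
log Q = n(E° − E)/0.0592 = 2×(0.34 − 0.484)/0.0592 = -4.865.
With Q = [H⁺]^2 / ([Cu²⁺]·P(H₂)), solving for [H⁺] gives log[H⁺] = -3.295, so pH = 3.30.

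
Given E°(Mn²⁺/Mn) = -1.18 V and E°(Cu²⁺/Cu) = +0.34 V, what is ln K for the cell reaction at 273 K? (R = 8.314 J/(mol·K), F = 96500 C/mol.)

ln K = 129.2

E°_cell = +0.34 − (-1.18) = 1.52 V, with n = 2 electrons transferred.
At equilibrium E = 0, so the Nernst equation gives ln K = nFE°/RT = (2)(96500)(1.52)/((8.314)(273)) = 129.25.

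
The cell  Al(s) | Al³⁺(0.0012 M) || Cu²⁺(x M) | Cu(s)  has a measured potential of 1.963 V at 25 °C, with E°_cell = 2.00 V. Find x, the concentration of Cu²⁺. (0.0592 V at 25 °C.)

6.4 × 10^-4 M

From the Nernst equation, log Q = n(E° − E)/0.0592 = 6(2.00 − 1.963)/0.0592 = 3.750, so Q = 5620.
With Q = [Al³⁺]^2/[Cu²⁺]^3 and the known concentrations, [Cu²⁺]^3 in the denominator gives [Cu²⁺] = 6.4 × 10^-4 M.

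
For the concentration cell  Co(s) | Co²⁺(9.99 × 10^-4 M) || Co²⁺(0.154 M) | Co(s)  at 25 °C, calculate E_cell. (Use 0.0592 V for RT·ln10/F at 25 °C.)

0.065 V

Both half-cells are Co²⁺/Co, so E°_cell = 0. The concentrated side is the cathode; the cell reaction moves Co²⁺ from high to low concentration with n = 2.
Q = [Co²⁺]_dilute/[Co²⁺]_conc = 9.99 × 10^-4/0.154 = 0.00649.
E = 0 − (0.0592/2) log Q = −(0.0592/2)(-2.188) = 0.0648 V.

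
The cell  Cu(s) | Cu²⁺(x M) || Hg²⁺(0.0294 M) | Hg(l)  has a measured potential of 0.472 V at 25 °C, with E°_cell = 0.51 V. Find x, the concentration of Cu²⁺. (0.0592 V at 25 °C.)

0.57 M

From the Nernst equation, log Q = n(E° − E)/0.0592 = 2(0.51 − 0.472)/0.0592 = 1.284, so Q = 19.2.
With Q = [Cu²⁺]/[Hg²⁺] and the known concentrations, [Cu²⁺] in the numerator gives [Cu²⁺] = 0.57 M.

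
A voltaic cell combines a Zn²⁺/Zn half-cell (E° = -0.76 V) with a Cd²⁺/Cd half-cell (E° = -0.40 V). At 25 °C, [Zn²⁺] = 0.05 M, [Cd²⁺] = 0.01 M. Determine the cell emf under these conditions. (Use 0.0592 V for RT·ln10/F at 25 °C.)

0.339 V

The Cd²⁺/Cd couple has the higher reduction potential and acts as the cathode, so E°_cell = -0.40 − (-0.76) = 0.36 V.
Balancing electrons gives n = 2; the reaction quotient is Q = [Zn²⁺]/[Cd²⁺] = 5.00.
At 25 °C, E = E° − (0.0592/n) log Q = 0.36 − (0.0592/2)(0.699) = 0.360 − 0.021 = 0.339 V.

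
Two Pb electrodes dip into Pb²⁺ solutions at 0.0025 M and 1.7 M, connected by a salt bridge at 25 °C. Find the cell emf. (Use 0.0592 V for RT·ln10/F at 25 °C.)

0.084 V

Both half-cells are Pb²⁺/Pb, so E°_cell = 0. The concentrated side is the cathode; the cell reaction moves Pb²⁺ from high to low concentration with n = 2.
Q = [Pb²⁺]_dilute/[Pb²⁺]_conc = 0.0025/1.7 = 0.00147.
E = 0 − (0.0592/2) log Q = −(0.0592/2)(-2.833) = 0.0839 V.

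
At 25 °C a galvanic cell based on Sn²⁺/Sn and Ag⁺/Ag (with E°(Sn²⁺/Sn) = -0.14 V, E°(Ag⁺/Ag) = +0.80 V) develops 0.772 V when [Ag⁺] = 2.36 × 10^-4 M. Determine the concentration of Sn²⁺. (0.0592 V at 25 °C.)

0.026 M

From the Nernst equation, log Q = n(E° − E)/0.0592 = 2(0.94 − 0.772)/0.0592 = 5.676, so Q = 4.74 × 10^5.
With Q = [Sn²⁺]/[Ag⁺]^2 and the known concentrations, [Sn²⁺] in the numerator gives [Sn²⁺] = 0.026 M.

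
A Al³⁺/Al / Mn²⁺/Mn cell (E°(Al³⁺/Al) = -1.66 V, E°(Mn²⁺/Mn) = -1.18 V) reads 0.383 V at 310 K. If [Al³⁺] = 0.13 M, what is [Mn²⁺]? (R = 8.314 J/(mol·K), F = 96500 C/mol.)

From the Nernst equation, ln Q = nF(E° − E)/RT = 6×96500×(0.48 − 0.383)/(8.314×310) = 21.791, so Q = 2.91 × 10^9.
With Q = [Al³⁺]^2/[Mn²⁺]^3 and the known concentrations, [Mn²⁺]^3 in the denominator gives [Mn²⁺] = 1.8 × 10^-4 M.

1.8 × 10^-4 M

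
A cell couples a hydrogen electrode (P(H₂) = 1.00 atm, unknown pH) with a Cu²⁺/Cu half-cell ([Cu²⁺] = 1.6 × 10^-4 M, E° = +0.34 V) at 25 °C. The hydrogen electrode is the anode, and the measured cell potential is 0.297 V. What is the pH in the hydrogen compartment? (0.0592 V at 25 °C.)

pH = 1.17

E°_cell = 0.34 V and n = 2.
log Q = n(E° − E)/0.0592 = 2×(0.34 − 0.297)/0.0592 = 1.453.
With Q = [H⁺]^2 / ([Cu²⁺]·P(H₂)), solving for [H⁺] gives log[H⁺] = -1.172, so pH = 1.17.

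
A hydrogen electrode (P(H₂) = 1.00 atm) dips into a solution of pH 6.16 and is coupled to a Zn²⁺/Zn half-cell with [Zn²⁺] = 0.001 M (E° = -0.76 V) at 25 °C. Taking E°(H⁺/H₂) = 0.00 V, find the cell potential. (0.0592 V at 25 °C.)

The hydrogen couple is the cathode, so E°_cell = 0.76 V; n = 2.
[H⁺] = 10^(−6.16) = 6.9 × 10^-7 M, and Q = [Zn²⁺]·P(H₂) / [H⁺]^2 = 2.09 × 10^9.
E = E° − (0.0592/2) log Q = 0.76 − (0.0592/2)(9.320) = 0.484 V.

0.48 V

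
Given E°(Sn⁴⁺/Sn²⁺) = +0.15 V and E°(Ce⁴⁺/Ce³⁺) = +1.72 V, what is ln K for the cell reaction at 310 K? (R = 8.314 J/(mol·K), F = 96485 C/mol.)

E°_cell = +1.72 − (+0.15) = 1.57 V, with n = 2 electrons transferred.
At equilibrium E = 0, so the Nernst equation gives ln K = nFE°/RT = (2)(96485)(1.57)/((8.314)(310)) = 117.55.

ln K = 117.5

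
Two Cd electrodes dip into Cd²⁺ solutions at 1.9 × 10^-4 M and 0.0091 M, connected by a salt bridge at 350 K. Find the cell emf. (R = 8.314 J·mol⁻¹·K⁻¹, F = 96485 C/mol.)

Both half-cells are Cd²⁺/Cd, so E°_cell = 0. The concentrated side is the cathode; the cell reaction moves Cd²⁺ from high to low concentration with n = 2.
Q = [Cd²⁺]_dilute/[Cd²⁺]_conc = 1.9 × 10^-4/0.0091 = 0.0209.
E = 0 − (RT/nF) ln Q = −((8.314×350)/(2×96485))(-3.869) = 0.0583 V.

0.058 V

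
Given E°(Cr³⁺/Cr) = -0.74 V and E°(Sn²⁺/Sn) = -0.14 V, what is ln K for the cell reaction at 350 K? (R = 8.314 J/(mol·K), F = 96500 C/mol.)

E°_cell = -0.14 − (-0.74) = 0.60 V, with n = 6 electrons transferred.
At equilibrium E = 0, so the Nernst equation gives ln K = nFE°/RT = (6)(96500)(0.60)/((8.314)(350)) = 119.39.

ln K = 119.4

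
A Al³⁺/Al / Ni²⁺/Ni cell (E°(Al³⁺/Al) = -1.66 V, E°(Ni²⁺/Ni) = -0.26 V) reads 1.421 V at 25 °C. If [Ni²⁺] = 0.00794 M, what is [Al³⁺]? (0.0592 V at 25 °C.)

6.1 × 10^-5 M

From the Nernst equation, log Q = n(E° − E)/0.0592 = 6(1.40 − 1.421)/0.0592 = -2.128, so Q = 0.00744.
With Q = [Al³⁺]^2/[Ni²⁺]^3 and the known concentrations, [Al³⁺]^2 in the numerator gives [Al³⁺] = 6.1 × 10^-5 M.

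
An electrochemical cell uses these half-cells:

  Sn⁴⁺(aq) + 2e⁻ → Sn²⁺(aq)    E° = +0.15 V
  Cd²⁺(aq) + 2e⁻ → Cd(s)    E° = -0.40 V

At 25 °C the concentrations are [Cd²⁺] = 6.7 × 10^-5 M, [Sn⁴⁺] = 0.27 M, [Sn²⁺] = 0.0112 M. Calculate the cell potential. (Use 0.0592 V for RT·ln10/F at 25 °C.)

0.714 V

The Sn⁴⁺/Sn²⁺ couple has the higher reduction potential and acts as the cathode, so E°_cell = +0.15 − (-0.40) = 0.55 V.
Balancing electrons gives n = 2; the reaction quotient is Q = [Cd²⁺]·[Sn²⁺]/[Sn⁴⁺] = 2.78 × 10^-6.
At 25 °C, E = E° − (0.0592/n) log Q = 0.55 − (0.0592/2)(-5.556) = 0.550 + 0.164 = 0.714 V.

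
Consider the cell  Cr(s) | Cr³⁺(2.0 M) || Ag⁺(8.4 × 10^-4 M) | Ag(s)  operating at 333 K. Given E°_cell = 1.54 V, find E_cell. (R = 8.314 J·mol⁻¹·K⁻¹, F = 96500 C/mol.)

Balancing electrons gives n = 3; the reaction quotient is Q = [Cr³⁺]/[Ag⁺]^3 = 3.37 × 10^9.
E = E° − (RT/nF) ln Q = 1.54 − (8.314×333)/(3×96500) × (21.939) = 1.540 − 0.210 = 1.330 V.

1.33 V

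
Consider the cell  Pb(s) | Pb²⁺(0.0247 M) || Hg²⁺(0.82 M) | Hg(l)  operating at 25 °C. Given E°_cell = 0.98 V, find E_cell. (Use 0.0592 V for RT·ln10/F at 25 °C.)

Balancing electrons gives n = 2; the reaction quotient is Q = [Pb²⁺]/[Hg²⁺] = 0.0301.
At 25 °C, E = E° − (0.0592/n) log Q = 0.98 − (0.0592/2)(-1.521) = 0.980 + 0.045 = 1.025 V.

1.03 V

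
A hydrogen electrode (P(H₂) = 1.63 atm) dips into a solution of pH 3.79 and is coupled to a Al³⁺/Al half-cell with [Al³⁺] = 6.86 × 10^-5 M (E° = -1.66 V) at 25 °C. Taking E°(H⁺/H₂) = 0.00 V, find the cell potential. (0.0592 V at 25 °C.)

1.51 V

The hydrogen couple is the cathode, so E°_cell = 1.66 V; n = 6.
[H⁺] = 10^(−3.79) = 1.6 × 10^-4 M, and Q = [Al³⁺]^2·P(H₂)^3 / [H⁺]^6 = 1.12 × 10^15.
E = E° − (0.0592/6) log Q = 1.66 − (0.0592/6)(15.049) = 1.512 V.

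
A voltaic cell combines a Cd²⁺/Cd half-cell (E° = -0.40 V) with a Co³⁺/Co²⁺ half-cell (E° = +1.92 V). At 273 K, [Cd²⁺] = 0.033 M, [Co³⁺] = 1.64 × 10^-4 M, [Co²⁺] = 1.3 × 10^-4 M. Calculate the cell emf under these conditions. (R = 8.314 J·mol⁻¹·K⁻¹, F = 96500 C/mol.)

The Co³⁺/Co²⁺ couple has the higher reduction potential and acts as the cathode, so E°_cell = +1.92 − (-0.40) = 2.32 V.
Balancing electrons gives n = 2; the reaction quotient is Q = [Cd²⁺]·[Co²⁺]^2/[Co³⁺]^2 = 0.0207.
E = E° − (RT/nF) ln Q = 2.32 − (8.314×273)/(2×96500) × (-3.876) = 2.320 + 0.046 = 2.366 V.

2.37 V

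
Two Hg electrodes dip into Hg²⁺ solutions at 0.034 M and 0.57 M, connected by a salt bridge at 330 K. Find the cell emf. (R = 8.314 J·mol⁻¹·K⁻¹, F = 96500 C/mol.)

Both half-cells are Hg²⁺/Hg, so E°_cell = 0. The concentrated side is the cathode; the cell reaction moves Hg²⁺ from high to low concentration with n = 2.
Q = [Hg²⁺]_dilute/[Hg²⁺]_conc = 0.034/0.57 = 0.0596.
E = 0 − (RT/nF) ln Q = −((8.314×330)/(2×96500))(-2.819) = 0.0401 V.

0.040 V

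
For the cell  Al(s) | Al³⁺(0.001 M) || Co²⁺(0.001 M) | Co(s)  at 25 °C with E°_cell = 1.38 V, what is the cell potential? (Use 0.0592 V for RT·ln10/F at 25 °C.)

1.35 V

Balancing electrons gives n = 6; the reaction quotient is Q = [Al³⁺]^2/[Co²⁺]^3 = 1000.
At 25 °C, E = E° − (0.0592/n) log Q = 1.38 − (0.0592/6)(3.000) = 1.380 − 0.030 = 1.350 V.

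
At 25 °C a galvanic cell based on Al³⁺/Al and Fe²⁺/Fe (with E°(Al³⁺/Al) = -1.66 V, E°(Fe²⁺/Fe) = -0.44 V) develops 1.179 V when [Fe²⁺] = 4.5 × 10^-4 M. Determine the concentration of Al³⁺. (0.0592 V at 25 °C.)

0.0011 M

From the Nernst equation, log Q = n(E° − E)/0.0592 = 6(1.22 − 1.179)/0.0592 = 4.155, so Q = 1.43 × 10^4.
With Q = [Al³⁺]^2/[Fe²⁺]^3 and the known concentrations, [Al³⁺]^2 in the numerator gives [Al³⁺] = 0.0011 M.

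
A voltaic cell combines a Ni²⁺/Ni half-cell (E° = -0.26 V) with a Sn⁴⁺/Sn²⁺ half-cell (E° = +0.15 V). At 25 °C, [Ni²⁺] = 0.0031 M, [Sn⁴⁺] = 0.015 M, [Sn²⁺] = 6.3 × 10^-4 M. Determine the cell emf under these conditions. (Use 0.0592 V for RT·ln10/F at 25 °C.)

The Sn⁴⁺/Sn²⁺ couple has the higher reduction potential and acts as the cathode, so E°_cell = +0.15 − (-0.26) = 0.41 V.
Balancing electrons gives n = 2; the reaction quotient is Q = [Ni²⁺]·[Sn²⁺]/[Sn⁴⁺] = 1.3 × 10^-4.
At 25 °C, E = E° − (0.0592/n) log Q = 0.41 − (0.0592/2)(-3.885) = 0.410 + 0.115 = 0.525 V.

0.525 V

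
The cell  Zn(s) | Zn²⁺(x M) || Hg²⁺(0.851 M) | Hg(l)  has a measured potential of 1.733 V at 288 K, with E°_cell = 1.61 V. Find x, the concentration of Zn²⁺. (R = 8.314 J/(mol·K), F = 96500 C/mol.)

From the Nernst equation, ln Q = nF(E° − E)/RT = 2×96500×(1.61 − 1.733)/(8.314×288) = -9.914, so Q = 4.95 × 10^-5.
With Q = [Zn²⁺]/[Hg²⁺] and the known concentrations, [Zn²⁺] in the numerator gives [Zn²⁺] = 4.2 × 10^-5 M.

4.2 × 10^-5 M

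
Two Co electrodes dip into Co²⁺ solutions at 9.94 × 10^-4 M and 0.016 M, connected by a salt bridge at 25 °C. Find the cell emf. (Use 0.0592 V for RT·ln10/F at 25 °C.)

0.036 V

Both half-cells are Co²⁺/Co, so E°_cell = 0. The concentrated side is the cathode; the cell reaction moves Co²⁺ from high to low concentration with n = 2.
Q = [Co²⁺]_dilute/[Co²⁺]_conc = 9.94 × 10^-4/0.016 = 0.0621.
E = 0 − (0.0592/2) log Q = −(0.0592/2)(-1.207) = 0.0357 V.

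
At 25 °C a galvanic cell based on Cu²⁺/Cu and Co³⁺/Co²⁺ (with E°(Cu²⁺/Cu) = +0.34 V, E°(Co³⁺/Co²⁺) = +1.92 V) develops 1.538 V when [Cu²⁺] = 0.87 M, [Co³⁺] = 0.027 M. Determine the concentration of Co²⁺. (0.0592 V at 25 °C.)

From the Nernst equation, log Q = n(E° − E)/0.0592 = 2(1.58 − 1.538)/0.0592 = 1.419, so Q = 26.2.
With Q = [Cu²⁺]·[Co²⁺]^2/[Co³⁺]^2 and the known concentrations, [Co²⁺]^2 in the numerator gives [Co²⁺] = 0.15 M.

0.15 M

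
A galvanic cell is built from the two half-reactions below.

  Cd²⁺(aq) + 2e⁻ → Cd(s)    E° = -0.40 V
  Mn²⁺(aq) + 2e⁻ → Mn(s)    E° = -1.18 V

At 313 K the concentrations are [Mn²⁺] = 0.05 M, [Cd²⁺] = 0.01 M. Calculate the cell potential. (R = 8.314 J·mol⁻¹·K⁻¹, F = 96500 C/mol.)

0.758 V

The Cd²⁺/Cd couple has the higher reduction potential and acts as the cathode, so E°_cell = -0.40 − (-1.18) = 0.78 V.
Balancing electrons gives n = 2; the reaction quotient is Q = [Mn²⁺]/[Cd²⁺] = 5.00.
E = E° − (RT/nF) ln Q = 0.78 − (8.314×313)/(2×96500) × (1.609) = 0.780 − 0.022 = 0.758 V.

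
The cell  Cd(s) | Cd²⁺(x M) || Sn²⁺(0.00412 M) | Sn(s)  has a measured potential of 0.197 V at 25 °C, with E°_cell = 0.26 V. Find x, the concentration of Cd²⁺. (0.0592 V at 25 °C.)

From the Nernst equation, log Q = n(E° − E)/0.0592 = 2(0.26 − 0.197)/0.0592 = 2.128, so Q = 134.
With Q = [Cd²⁺]/[Sn²⁺] and the known concentrations, [Cd²⁺] in the numerator gives [Cd²⁺] = 0.55 M.

0.55 M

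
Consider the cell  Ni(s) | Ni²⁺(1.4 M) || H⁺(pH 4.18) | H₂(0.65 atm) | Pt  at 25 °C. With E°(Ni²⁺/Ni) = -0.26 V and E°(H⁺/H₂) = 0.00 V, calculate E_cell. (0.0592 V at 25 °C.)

0.014 V

The hydrogen couple is the cathode, so E°_cell = 0.26 V; n = 2.
[H⁺] = 10^(−4.18) = 6.6 × 10^-5 M, and Q = [Ni²⁺]·P(H₂) / [H⁺]^2 = 2.08 × 10^8.
E = E° − (0.0592/2) log Q = 0.26 − (0.0592/2)(8.319) = 0.014 V.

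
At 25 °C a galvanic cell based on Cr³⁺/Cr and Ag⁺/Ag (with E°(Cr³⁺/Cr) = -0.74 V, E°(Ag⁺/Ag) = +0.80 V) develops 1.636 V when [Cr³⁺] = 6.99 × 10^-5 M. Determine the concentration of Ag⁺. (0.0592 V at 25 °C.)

1.7 M

From the Nernst equation, log Q = n(E° − E)/0.0592 = 3(1.54 − 1.636)/0.0592 = -4.865, so Q = 1.37 × 10^-5.
With Q = [Cr³⁺]/[Ag⁺]^3 and the known concentrations, [Ag⁺]^3 in the denominator gives [Ag⁺] = 1.7 M.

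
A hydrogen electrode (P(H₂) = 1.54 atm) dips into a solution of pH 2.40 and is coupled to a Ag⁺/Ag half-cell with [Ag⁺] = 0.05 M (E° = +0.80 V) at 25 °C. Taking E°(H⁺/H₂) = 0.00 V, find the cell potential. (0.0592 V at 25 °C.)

0.87 V

The Ag⁺/Ag couple is the cathode, so E°_cell = 0.80 V; n = 2.
[H⁺] = 10^(−2.40) = 0.0040 M, and Q = [H⁺]^2 / ([Ag⁺]^2·P(H₂)) = 0.00412.
E = E° − (0.0592/2) log Q = 0.80 − (0.0592/2)(-2.385) = 0.871 V.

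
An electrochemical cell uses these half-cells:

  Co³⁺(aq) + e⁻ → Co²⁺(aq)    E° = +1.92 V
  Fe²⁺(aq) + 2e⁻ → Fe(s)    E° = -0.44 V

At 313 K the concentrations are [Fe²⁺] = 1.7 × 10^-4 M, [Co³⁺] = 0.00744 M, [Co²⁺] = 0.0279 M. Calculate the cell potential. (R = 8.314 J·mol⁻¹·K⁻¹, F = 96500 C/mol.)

The Co³⁺/Co²⁺ couple has the higher reduction potential and acts as the cathode, so E°_cell = +1.92 − (-0.44) = 2.36 V.
Balancing electrons gives n = 2; the reaction quotient is Q = [Fe²⁺]·[Co²⁺]^2/[Co³⁺]^2 = 0.00239.
E = E° − (RT/nF) ln Q = 2.36 − (8.314×313)/(2×96500) × (-6.036) = 2.360 + 0.081 = 2.441 V.

2.44 V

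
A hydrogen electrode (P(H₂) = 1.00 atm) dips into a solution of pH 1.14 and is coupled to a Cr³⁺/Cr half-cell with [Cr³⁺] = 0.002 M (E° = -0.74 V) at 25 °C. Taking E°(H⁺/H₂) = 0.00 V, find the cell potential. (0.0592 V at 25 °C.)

The hydrogen couple is the cathode, so E°_cell = 0.74 V; n = 6.
[H⁺] = 10^(−1.14) = 0.072 M, and Q = [Cr³⁺]^2·P(H₂)^3 / [H⁺]^6 = 27.7.
E = E° − (0.0592/6) log Q = 0.74 − (0.0592/6)(1.442) = 0.726 V.

0.73 V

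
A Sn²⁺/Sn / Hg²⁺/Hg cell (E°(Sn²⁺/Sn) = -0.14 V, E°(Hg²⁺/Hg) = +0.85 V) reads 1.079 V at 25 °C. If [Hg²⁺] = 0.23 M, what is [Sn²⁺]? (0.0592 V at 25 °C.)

From the Nernst equation, log Q = n(E° − E)/0.0592 = 2(0.99 − 1.079)/0.0592 = -3.007, so Q = 9.85 × 10^-4.
With Q = [Sn²⁺]/[Hg²⁺] and the known concentrations, [Sn²⁺] in the numerator gives [Sn²⁺] = 2.3 × 10^-4 M.

2.3 × 10^-4 M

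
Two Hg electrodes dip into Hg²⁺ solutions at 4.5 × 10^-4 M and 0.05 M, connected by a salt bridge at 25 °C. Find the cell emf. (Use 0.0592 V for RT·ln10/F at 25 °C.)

0.061 V

Both half-cells are Hg²⁺/Hg, so E°_cell = 0. The concentrated side is the cathode; the cell reaction moves Hg²⁺ from high to low concentration with n = 2.
Q = [Hg²⁺]_dilute/[Hg²⁺]_conc = 4.5 × 10^-4/0.05 = 0.00900.
E = 0 − (0.0592/2) log Q = −(0.0592/2)(-2.046) = 0.0606 V.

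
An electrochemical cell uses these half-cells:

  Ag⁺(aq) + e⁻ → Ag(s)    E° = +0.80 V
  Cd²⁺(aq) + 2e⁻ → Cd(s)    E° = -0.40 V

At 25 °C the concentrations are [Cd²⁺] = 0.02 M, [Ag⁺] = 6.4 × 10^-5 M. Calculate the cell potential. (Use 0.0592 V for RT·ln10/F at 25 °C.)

1.00 V

The Ag⁺/Ag couple has the higher reduction potential and acts as the cathode, so E°_cell = +0.80 − (-0.40) = 1.20 V.
Balancing electrons gives n = 2; the reaction quotient is Q = [Cd²⁺]/[Ag⁺]^2 = 4.88 × 10^6.
At 25 °C, E = E° − (0.0592/n) log Q = 1.20 − (0.0592/2)(6.689) = 1.200 − 0.198 = 1.002 V.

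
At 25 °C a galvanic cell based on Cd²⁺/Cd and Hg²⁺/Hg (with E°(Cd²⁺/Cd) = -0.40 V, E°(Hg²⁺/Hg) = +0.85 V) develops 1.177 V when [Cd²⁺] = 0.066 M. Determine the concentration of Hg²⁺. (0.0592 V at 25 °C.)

From the Nernst equation, log Q = n(E° − E)/0.0592 = 2(1.25 − 1.177)/0.0592 = 2.466, so Q = 293.
With Q = [Cd²⁺]/[Hg²⁺] and the known concentrations, [Hg²⁺] in the denominator gives [Hg²⁺] = 2.3 × 10^-4 M.

2.3 × 10^-4 M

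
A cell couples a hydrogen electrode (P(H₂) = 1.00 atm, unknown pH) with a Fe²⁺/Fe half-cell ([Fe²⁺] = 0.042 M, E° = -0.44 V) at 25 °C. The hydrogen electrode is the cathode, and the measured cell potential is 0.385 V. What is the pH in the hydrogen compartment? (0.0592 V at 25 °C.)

pH = 1.62

E°_cell = 0.44 V and n = 2.
log Q = n(E° − E)/0.0592 = 2×(0.44 − 0.385)/0.0592 = 1.858.
With Q = [Fe²⁺]·P(H₂) / [H⁺]^2, solving for [H⁺] gives log[H⁺] = -1.617, so pH = 1.62.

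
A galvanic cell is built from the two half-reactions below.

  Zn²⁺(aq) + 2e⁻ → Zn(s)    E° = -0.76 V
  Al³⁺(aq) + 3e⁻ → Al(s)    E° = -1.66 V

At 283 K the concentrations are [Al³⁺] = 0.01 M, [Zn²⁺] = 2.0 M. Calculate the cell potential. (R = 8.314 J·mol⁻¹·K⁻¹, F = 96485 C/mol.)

0.946 V

The Zn²⁺/Zn couple has the higher reduction potential and acts as the cathode, so E°_cell = -0.76 − (-1.66) = 0.90 V.
Balancing electrons gives n = 6; the reaction quotient is Q = [Al³⁺]^2/[Zn²⁺]^3 = 1.25 × 10^-5.
E = E° − (RT/nF) ln Q = 0.90 − (8.314×283)/(6×96485) × (-11.290) = 0.900 + 0.046 = 0.946 V.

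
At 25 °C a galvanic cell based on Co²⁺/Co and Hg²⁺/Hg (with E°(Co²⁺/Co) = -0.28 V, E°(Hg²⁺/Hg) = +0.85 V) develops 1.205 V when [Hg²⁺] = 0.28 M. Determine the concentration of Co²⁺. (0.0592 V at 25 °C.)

8.2 × 10^-4 M

From the Nernst equation, log Q = n(E° − E)/0.0592 = 2(1.13 − 1.205)/0.0592 = -2.534, so Q = 0.00293.
With Q = [Co²⁺]/[Hg²⁺] and the known concentrations, [Co²⁺] in the numerator gives [Co²⁺] = 8.2 × 10^-4 M.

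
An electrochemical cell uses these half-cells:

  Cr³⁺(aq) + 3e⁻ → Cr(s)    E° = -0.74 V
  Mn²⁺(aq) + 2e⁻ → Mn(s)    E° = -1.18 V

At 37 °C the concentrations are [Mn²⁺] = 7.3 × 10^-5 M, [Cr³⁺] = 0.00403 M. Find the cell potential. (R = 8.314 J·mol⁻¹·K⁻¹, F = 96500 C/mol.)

0.518 V

The Cr³⁺/Cr couple has the higher reduction potential and acts as the cathode, so E°_cell = -0.74 − (-1.18) = 0.44 V.
Balancing electrons gives n = 6; the reaction quotient is Q = [Mn²⁺]^3/[Cr³⁺]^2 = 2.4 × 10^-8.
E = E° − (RT/nF) ln Q = 0.44 − (8.314×310)/(6×96500) × (-17.547) = 0.440 + 0.078 = 0.518 V.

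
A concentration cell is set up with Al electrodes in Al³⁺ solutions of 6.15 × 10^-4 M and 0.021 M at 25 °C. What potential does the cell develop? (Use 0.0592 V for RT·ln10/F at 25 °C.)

0.030 V

Both half-cells are Al³⁺/Al, so E°_cell = 0. The concentrated side is the cathode; the cell reaction moves Al³⁺ from high to low concentration with n = 3.
Q = [Al³⁺]_dilute/[Al³⁺]_conc = 6.15 × 10^-4/0.021 = 0.0293.
E = 0 − (0.0592/3) log Q = −(0.0592/3)(-1.533) = 0.0303 V.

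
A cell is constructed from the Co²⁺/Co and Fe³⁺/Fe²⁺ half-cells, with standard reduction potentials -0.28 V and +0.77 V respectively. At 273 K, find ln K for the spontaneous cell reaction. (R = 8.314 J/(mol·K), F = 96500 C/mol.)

ln K = 89.3

E°_cell = +0.77 − (-0.28) = 1.05 V, with n = 2 electrons transferred.
At equilibrium E = 0, so the Nernst equation gives ln K = nFE°/RT = (2)(96500)(1.05)/((8.314)(273)) = 89.28.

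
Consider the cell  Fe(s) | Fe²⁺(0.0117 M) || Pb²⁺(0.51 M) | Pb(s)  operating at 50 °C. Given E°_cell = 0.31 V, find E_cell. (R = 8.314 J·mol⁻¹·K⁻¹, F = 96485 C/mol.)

0.363 V

Balancing electrons gives n = 2; the reaction quotient is Q = [Fe²⁺]/[Pb²⁺] = 0.0229.
E = E° − (RT/nF) ln Q = 0.31 − (8.314×323)/(2×96485) × (-3.775) = 0.310 + 0.053 = 0.363 V.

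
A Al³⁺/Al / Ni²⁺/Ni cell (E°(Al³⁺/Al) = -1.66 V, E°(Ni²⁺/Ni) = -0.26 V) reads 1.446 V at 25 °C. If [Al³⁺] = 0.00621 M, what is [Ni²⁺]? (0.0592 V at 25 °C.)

From the Nernst equation, log Q = n(E° − E)/0.0592 = 6(1.40 − 1.446)/0.0592 = -4.662, so Q = 2.18 × 10^-5.
With Q = [Al³⁺]^2/[Ni²⁺]^3 and the known concentrations, [Ni²⁺]^3 in the denominator gives [Ni²⁺] = 1.2 M.

1.2 M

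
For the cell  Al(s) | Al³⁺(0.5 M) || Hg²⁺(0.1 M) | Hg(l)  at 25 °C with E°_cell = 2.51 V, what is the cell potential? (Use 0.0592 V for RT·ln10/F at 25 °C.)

Balancing electrons gives n = 6; the reaction quotient is Q = [Al³⁺]^2/[Hg²⁺]^3 = 250.
At 25 °C, E = E° − (0.0592/n) log Q = 2.51 − (0.0592/6)(2.398) = 2.510 − 0.024 = 2.486 V.

2.49 V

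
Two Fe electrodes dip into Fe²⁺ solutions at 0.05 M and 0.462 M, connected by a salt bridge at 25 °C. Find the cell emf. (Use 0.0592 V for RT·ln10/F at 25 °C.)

Both half-cells are Fe²⁺/Fe, so E°_cell = 0. The concentrated side is the cathode; the cell reaction moves Fe²⁺ from high to low concentration with n = 2.
Q = [Fe²⁺]_dilute/[Fe²⁺]_conc = 0.05/0.462 = 0.108.
E = 0 − (0.0592/2) log Q = −(0.0592/2)(-0.966) = 0.0286 V.

0.029 V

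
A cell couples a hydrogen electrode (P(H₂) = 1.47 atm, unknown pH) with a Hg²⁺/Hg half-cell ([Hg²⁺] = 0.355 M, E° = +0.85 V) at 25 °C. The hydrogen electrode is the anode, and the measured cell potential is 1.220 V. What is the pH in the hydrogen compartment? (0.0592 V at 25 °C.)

E°_cell = 0.85 V and n = 2.
log Q = n(E° − E)/0.0592 = 2×(0.85 − 1.220)/0.0592 = -12.500.
With Q = [H⁺]^2 / ([Hg²⁺]·P(H₂)), solving for [H⁺] gives log[H⁺] = -6.391, so pH = 6.39.

pH = 6.39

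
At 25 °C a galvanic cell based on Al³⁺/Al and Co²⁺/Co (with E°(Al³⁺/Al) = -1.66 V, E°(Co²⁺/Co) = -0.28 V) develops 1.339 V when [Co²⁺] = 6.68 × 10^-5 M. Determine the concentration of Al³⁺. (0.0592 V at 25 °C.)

From the Nernst equation, log Q = n(E° − E)/0.0592 = 6(1.38 − 1.339)/0.0592 = 4.155, so Q = 1.43 × 10^4.
With Q = [Al³⁺]^2/[Co²⁺]^3 and the known concentrations, [Al³⁺]^2 in the numerator gives [Al³⁺] = 6.5 × 10^-5 M.

6.5 × 10^-5 M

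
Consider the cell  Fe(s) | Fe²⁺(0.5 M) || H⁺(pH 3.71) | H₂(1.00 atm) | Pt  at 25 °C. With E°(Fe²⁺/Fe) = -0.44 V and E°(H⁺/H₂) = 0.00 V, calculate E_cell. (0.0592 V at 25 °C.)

The hydrogen couple is the cathode, so E°_cell = 0.44 V; n = 2.
[H⁺] = 10^(−3.71) = 1.9 × 10^-4 M, and Q = [Fe²⁺]·P(H₂) / [H⁺]^2 = 1.32 × 10^7.
E = E° − (0.0592/2) log Q = 0.44 − (0.0592/2)(7.119) = 0.229 V.

0.23 V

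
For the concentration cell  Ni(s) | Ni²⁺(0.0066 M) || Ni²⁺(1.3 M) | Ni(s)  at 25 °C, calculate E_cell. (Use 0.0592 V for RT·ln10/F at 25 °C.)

Both half-cells are Ni²⁺/Ni, so E°_cell = 0. The concentrated side is the cathode; the cell reaction moves Ni²⁺ from high to low concentration with n = 2.
Q = [Ni²⁺]_dilute/[Ni²⁺]_conc = 0.0066/1.3 = 0.00508.
E = 0 − (0.0592/2) log Q = −(0.0592/2)(-2.294) = 0.0679 V.

0.068 V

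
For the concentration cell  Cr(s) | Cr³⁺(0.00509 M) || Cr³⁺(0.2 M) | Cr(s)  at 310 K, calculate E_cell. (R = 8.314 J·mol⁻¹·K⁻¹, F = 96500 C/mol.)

Both half-cells are Cr³⁺/Cr, so E°_cell = 0. The concentrated side is the cathode; the cell reaction moves Cr³⁺ from high to low concentration with n = 3.
Q = [Cr³⁺]_dilute/[Cr³⁺]_conc = 0.00509/0.2 = 0.0254.
E = 0 − (RT/nF) ln Q = −((8.314×310)/(3×96500))(-3.671) = 0.0327 V.

0.033 V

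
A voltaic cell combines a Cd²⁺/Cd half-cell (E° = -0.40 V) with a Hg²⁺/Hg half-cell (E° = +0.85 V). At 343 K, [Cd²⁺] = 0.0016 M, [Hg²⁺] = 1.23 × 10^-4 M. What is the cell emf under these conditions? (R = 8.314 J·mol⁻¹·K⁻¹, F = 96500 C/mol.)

The Hg²⁺/Hg couple has the higher reduction potential and acts as the cathode, so E°_cell = +0.85 − (-0.40) = 1.25 V.
Balancing electrons gives n = 2; the reaction quotient is Q = [Cd²⁺]/[Hg²⁺] = 13.0.
E = E° − (RT/nF) ln Q = 1.25 − (8.314×343)/(2×96500) × (2.566) = 1.250 − 0.038 = 1.212 V.

1.21 V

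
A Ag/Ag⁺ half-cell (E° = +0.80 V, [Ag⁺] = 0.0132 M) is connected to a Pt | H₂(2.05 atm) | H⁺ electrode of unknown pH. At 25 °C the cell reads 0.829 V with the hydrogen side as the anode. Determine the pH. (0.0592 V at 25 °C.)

pH = 2.21

E°_cell = 0.80 V and n = 2.
log Q = n(E° − E)/0.0592 = 2×(0.80 − 0.829)/0.0592 = -0.980.
With Q = [H⁺]^2 / ([Ag⁺]^2·P(H₂)), solving for [H⁺] gives log[H⁺] = -2.213, so pH = 2.21.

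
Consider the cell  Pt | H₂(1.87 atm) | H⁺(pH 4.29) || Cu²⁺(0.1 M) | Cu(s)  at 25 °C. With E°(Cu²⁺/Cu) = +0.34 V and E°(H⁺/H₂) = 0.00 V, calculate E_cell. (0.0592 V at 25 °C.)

0.57 V

The Cu²⁺/Cu couple is the cathode, so E°_cell = 0.34 V; n = 2.
[H⁺] = 10^(−4.29) = 5.1 × 10^-5 M, and Q = [H⁺]^2 / ([Cu²⁺]·P(H₂)) = 1.41 × 10^-8.
E = E° − (0.0592/2) log Q = 0.34 − (0.0592/2)(-7.852) = 0.572 V.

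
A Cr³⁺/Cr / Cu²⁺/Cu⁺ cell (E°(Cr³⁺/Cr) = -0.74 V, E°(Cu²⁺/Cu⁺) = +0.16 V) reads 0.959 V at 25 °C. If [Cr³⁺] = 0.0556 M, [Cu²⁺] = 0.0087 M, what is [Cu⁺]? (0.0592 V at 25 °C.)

0.0023 M

From the Nernst equation, log Q = n(E° − E)/0.0592 = 3(0.90 − 0.959)/0.0592 = -2.990, so Q = 0.00102.
With Q = [Cr³⁺]·[Cu⁺]^3/[Cu²⁺]^3 and the known concentrations, [Cu⁺]^3 in the numerator gives [Cu⁺] = 0.0023 M.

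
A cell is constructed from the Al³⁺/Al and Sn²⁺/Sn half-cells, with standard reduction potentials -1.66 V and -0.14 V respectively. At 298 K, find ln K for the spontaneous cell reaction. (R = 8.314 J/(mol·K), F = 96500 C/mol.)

E°_cell = -0.14 − (-1.66) = 1.52 V, with n = 6 electrons transferred.
At equilibrium E = 0, so the Nernst equation gives ln K = nFE°/RT = (6)(96500)(1.52)/((8.314)(298)) = 355.22.

ln K = 355.2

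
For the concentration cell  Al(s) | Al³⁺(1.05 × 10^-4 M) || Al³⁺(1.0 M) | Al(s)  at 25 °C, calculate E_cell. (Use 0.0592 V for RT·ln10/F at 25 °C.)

Both half-cells are Al³⁺/Al, so E°_cell = 0. The concentrated side is the cathode; the cell reaction moves Al³⁺ from high to low concentration with n = 3.
Q = [Al³⁺]_dilute/[Al³⁺]_conc = 1.05 × 10^-4/1.0 = 1.05 × 10^-4.
E = 0 − (0.0592/3) log Q = −(0.0592/3)(-3.979) = 0.0785 V.

0.079 V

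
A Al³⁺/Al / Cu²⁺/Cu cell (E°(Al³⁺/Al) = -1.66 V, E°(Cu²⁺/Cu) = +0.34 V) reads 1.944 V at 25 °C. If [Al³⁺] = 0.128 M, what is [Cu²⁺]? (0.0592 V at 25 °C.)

From the Nernst equation, log Q = n(E° − E)/0.0592 = 6(2.00 − 1.944)/0.0592 = 5.676, so Q = 4.74 × 10^5.
With Q = [Al³⁺]^2/[Cu²⁺]^3 and the known concentrations, [Cu²⁺]^3 in the denominator gives [Cu²⁺] = 0.0033 M.

0.0033 M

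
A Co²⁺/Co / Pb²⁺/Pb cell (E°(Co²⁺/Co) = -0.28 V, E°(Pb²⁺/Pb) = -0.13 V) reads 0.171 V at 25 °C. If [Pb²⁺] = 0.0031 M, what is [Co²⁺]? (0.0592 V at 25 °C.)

From the Nernst equation, log Q = n(E° − E)/0.0592 = 2(0.15 − 0.171)/0.0592 = -0.709, so Q = 0.195.
With Q = [Co²⁺]/[Pb²⁺] and the known concentrations, [Co²⁺] in the numerator gives [Co²⁺] = 6.1 × 10^-4 M.

6.1 × 10^-4 M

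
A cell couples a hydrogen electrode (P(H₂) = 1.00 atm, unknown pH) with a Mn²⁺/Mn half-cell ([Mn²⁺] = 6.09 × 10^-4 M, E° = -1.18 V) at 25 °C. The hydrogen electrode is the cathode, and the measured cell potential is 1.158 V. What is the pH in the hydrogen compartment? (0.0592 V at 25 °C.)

E°_cell = 1.18 V and n = 2.
log Q = n(E° − E)/0.0592 = 2×(1.18 − 1.158)/0.0592 = 0.743.
With Q = [Mn²⁺]·P(H₂) / [H⁺]^2, solving for [H⁺] gives log[H⁺] = -1.979, so pH = 1.98.

pH = 1.98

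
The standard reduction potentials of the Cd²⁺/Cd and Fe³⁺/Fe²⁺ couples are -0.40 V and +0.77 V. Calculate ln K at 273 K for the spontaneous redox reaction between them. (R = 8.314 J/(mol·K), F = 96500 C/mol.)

ln K = 99.5

E°_cell = +0.77 − (-0.40) = 1.17 V, with n = 2 electrons transferred.
At equilibrium E = 0, so the Nernst equation gives ln K = nFE°/RT = (2)(96500)(1.17)/((8.314)(273)) = 99.49.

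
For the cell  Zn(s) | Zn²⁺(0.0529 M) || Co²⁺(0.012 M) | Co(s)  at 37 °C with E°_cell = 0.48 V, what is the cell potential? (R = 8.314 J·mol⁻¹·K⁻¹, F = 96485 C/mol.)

Balancing electrons gives n = 2; the reaction quotient is Q = [Zn²⁺]/[Co²⁺] = 4.41.
E = E° − (RT/nF) ln Q = 0.48 − (8.314×310)/(2×96485) × (1.483) = 0.480 − 0.020 = 0.460 V.

0.460 V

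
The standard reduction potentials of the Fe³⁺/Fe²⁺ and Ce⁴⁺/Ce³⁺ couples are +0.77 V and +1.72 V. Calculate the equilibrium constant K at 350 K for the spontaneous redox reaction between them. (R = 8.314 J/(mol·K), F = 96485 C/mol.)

E°_cell = +1.72 − (+0.77) = 0.95 V, with n = 1 electron transferred.
At equilibrium E = 0, so the Nernst equation gives ln K = nFE°/RT = (1)(96485)(0.95)/((8.314)(350)) = 31.50.
K = e^31.50 = 4.8 × 10^13.

4.8 × 10^13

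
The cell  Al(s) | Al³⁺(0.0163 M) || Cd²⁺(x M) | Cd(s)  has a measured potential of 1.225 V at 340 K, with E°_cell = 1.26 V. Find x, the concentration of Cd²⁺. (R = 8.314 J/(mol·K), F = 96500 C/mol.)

0.0059 M

From the Nernst equation, ln Q = nF(E° − E)/RT = 6×96500×(1.26 − 1.225)/(8.314×340) = 7.169, so Q = 1300.
With Q = [Al³⁺]^2/[Cd²⁺]^3 and the known concentrations, [Cd²⁺]^3 in the denominator gives [Cd²⁺] = 0.0059 M.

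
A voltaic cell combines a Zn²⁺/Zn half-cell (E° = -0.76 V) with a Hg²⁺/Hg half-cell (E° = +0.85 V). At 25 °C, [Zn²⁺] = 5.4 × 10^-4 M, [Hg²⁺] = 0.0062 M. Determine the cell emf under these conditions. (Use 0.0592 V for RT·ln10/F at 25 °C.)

1.64 V

The Hg²⁺/Hg couple has the higher reduction potential and acts as the cathode, so E°_cell = +0.85 − (-0.76) = 1.61 V.
Balancing electrons gives n = 2; the reaction quotient is Q = [Zn²⁺]/[Hg²⁺] = 0.0871.
At 25 °C, E = E° − (0.0592/n) log Q = 1.61 − (0.0592/2)(-1.060) = 1.610 + 0.031 = 1.641 V.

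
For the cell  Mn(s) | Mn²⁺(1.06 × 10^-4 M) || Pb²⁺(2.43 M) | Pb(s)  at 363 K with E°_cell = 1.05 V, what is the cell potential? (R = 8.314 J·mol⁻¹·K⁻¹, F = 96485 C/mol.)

1.21 V

Balancing electrons gives n = 2; the reaction quotient is Q = [Mn²⁺]/[Pb²⁺] = 4.36 × 10^-5.
E = E° − (RT/nF) ln Q = 1.05 − (8.314×363)/(2×96485) × (-10.040) = 1.050 + 0.157 = 1.207 V.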